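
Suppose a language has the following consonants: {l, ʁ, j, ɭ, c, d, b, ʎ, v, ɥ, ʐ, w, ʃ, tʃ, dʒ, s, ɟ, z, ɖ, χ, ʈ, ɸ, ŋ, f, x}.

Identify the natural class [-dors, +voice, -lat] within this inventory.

d, b, v, ʐ, dʒ, z, ɖ

Eliminate segments failing any feature: /l, ɭ/ are [+lateral]; /ʁ, j, c, ʎ, ɥ, w, ɟ, χ, ŋ, x/ are [+dorsal]; /ʃ, tʃ, s, ʈ, ɸ, f/ are [-voice]. The remaining /d, b, v, ʐ, dʒ, z, ɖ/ satisfy [-dorsal], [+voice], [-lateral].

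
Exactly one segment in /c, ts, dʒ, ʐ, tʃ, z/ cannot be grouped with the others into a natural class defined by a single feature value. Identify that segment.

c

[strident] (equivalently [dorsal]) groups all but one: /ʐ, z, tʃ, dʒ, ts/ share [+strident] while /c/ (voiceless palatal stop) alone is [−strident]. Removing any other segment would not leave a single-feature class that excludes it.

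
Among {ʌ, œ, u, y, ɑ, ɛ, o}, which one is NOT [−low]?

ɑ

Every segment except /ɑ/ is [−low]. /ɑ/ (low back unrounded vowel) is [+low], so it is the exception.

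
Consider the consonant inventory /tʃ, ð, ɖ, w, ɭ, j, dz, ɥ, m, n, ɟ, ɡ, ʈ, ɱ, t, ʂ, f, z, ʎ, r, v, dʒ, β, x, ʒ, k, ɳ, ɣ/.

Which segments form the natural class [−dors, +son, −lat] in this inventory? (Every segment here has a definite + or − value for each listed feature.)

m, n, ɱ, r, ɳ

Eliminate segments failing any feature: /tʃ, ð, ɖ, dz, ʈ, t, ʂ, f, z, v, dʒ, β, ʒ/ are [−sonorant]; /w, j, ɥ, ɟ, ɡ, ʎ, x, k, ɣ/ are [+dorsal]; /ɭ/ is [+lateral]. The remaining /m, n, ɱ, r, ɳ/ satisfy [−dorsal], [+sonorant], [−lateral].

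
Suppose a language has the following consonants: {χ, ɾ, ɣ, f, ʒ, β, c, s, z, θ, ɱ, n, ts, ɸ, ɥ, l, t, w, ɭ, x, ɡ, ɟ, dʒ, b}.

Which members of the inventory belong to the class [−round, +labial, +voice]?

Eliminate segments failing any feature: /χ, ɾ, ɣ, ʒ, c, s, z, θ, n, ts, l, t, ɭ, x, ɡ, ɟ, dʒ/ are [−labial]; /f, ɸ/ are [−voice]; /ɥ, w/ are [+round]. The remaining /β, ɱ, b/ satisfy [−round], [+labial], [+voice].

β, ɱ, b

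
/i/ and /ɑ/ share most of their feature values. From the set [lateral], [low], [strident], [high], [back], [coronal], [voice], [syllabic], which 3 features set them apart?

[high], [low], [back]

/i/ (high front unrounded tense vowel) and /ɑ/ (low back unrounded vowel) agree on [-lateral], [-strident], [-coronal], [+voice], [+syllabic]. They differ on [high] (/i/ [+], /ɑ/ [-]), [low] (/i/ [-], /ɑ/ [+]), [back] (/i/ [-], /ɑ/ [+]).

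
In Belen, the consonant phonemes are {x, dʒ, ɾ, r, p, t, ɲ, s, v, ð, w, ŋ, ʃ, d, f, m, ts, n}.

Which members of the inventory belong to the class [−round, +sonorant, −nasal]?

The [−round] segments are /x, dʒ, ɾ, r, p, t, ɲ, s, v, ð, ŋ, ʃ, d, f, m, ts, n/.
Of those, [+sonorant] gives /ɾ, r, ɲ, ŋ, m, n/.
Among these, [−nasal] leaves /ɾ, r/.

ɾ, r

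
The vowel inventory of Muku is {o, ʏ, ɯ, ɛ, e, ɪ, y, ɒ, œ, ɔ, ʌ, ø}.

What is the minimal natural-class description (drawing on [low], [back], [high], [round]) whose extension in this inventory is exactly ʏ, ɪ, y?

[+high, −back]

/ʏ, ɪ, y/ are all [+high], [−back], and no other segment in the inventory matches both values. Dropping any one of them over-generates: [−back] alone would also admit /ɛ, e, œ, ø/; [+high] alone would also admit /ɯ/. No other single listed feature picks out exactly this set either, so fewer than two features will not do.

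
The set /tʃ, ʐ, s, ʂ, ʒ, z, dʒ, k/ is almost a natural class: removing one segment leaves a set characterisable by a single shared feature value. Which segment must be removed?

The remaining segments after removing /k/ share [+strident]; /k/ (voiceless velar stop) is [−strident]. For every other candidate removal, the leftover set fails to share any single feature value that the removed segment lacks.

k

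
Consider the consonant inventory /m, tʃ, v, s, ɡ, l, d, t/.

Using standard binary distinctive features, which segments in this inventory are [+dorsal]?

ɡ

The [+dorsal] segments here are /ɡ/; the remaining /m, tʃ, v, s, l, d, t/ are [−dorsal].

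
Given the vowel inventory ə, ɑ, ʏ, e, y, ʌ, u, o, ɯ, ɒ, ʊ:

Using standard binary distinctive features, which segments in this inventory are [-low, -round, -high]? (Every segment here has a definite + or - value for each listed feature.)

ə, e, ʌ

Eliminate segments failing any feature: /ɑ, ɒ/ are [+low]; /ʏ, y, u, o, ʊ/ are [+round]; /ɯ/ is [+high]. The remaining /ə, e, ʌ/ satisfy [-low], [-round], [-high].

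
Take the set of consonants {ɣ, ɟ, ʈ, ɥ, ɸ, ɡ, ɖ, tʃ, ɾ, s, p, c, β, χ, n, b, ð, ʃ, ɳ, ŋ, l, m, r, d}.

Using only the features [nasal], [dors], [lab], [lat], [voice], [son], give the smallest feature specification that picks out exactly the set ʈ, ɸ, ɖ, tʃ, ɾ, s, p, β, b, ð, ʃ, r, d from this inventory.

/ʈ, ɸ, ɖ, tʃ, ɾ, s, p, β, b, ð, ʃ, r, d/ are all [−nasal], [−lateral], [−dorsal], and no other segment in the inventory matches all three values. Dropping any one of them over-generates: [−lateral, −dorsal] alone would also admit /n, ɳ, m/; [−nasal, −dorsal] alone would also admit /l/; [−nasal, −lateral] alone would also admit /ɣ, ɟ, ɥ, ɡ, …/. No other combination of two listed features picks out exactly this set either, so fewer than three features will not do.

[−nasal, −lat, −dors]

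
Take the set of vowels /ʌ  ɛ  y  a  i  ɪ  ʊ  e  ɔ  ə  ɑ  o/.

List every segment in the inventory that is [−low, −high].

Among the inventory, the [−low] segments are /ʌ, ɛ, y, i, ɪ, ʊ, e, ɔ, ə, o/.
Among these, [−high] leaves /ʌ, ɛ, e, ɔ, ə, o/.

ʌ, ɛ, e, ɔ, ə, o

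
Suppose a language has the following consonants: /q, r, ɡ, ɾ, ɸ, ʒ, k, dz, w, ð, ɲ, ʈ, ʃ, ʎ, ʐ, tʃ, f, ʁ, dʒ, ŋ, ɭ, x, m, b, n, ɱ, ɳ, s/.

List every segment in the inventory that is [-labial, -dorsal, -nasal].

Among the inventory, the [-labial] segments are /q, r, ɡ, ɾ, ʒ, k, dz, ð, ɲ, ʈ, ʃ, ʎ, ʐ, tʃ, ʁ, dʒ, ŋ, ɭ, x, n, ɳ, s/.
Intersecting with [-dorsal] gives /r, ɾ, ʒ, dz, ð, ʈ, ʃ, ʐ, tʃ, dʒ, ɭ, n, ɳ, s/.
Among these, [-nasal] leaves /r, ɾ, ʒ, dz, ð, ʈ, ʃ, ʐ, tʃ, dʒ, ɭ, s/.

r, ɾ, ʒ, dz, ð, ʈ, ʃ, ʐ, tʃ, dʒ, ɭ, s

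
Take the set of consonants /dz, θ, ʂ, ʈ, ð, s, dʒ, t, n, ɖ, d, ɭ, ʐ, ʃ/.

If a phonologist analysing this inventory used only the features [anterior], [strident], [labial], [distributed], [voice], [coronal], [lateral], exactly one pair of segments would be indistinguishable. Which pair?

d, n

Both /d/ and /n/ are [+anterior], [−strident], [−labial], [−distributed], [+voice], [+coronal], [−lateral]. Since the list omits [sonorant] and [nasal] — which do distinguish the voiced alveolar stop from the alveolar nasal — this pair collapses; all other pairs remain distinct.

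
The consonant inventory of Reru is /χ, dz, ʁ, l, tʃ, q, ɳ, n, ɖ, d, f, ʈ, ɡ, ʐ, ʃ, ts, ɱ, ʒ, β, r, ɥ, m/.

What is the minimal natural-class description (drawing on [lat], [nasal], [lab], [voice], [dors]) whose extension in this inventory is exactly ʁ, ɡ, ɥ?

[+voice, +dors]

/ʁ, ɡ, ɥ/ are all [+voice], [+dorsal], and no other segment in the inventory matches both values. Dropping any one of them over-generates: [+dorsal] alone would also admit /χ, q/; [+voice] alone would also admit /dz, l, ɳ, n, …/. No other single listed feature picks out exactly this set either, so fewer than two features will not do.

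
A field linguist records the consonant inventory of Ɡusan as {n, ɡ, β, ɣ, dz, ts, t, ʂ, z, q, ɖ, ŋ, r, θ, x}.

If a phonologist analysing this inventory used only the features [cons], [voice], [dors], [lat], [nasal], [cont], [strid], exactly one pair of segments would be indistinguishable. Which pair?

r, β

On the given features, /r/ and /β/ have an identical profile: [+consonantal], [+voice], [-dorsal], [-lateral], [-nasal], [+continuant], [-strident]. No other two segments in the inventory coincide on all 7 features. (They do differ in [sonorant], [labial] and [coronal], which are not among the given features.)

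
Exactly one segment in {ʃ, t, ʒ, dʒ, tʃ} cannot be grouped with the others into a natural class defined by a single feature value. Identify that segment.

t

The remaining segments after removing /t/ share [-anterior]; /t/ (voiceless alveolar stop) is [+anterior]. For every other candidate removal, the leftover set fails to share any single feature value that the removed segment lacks.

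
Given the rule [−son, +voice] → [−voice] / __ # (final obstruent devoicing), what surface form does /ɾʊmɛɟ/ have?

The only segment in the rule's environment that also matches [−son, +voice] is /ɟ/. Applying [−voice] turns the voiced palatal stop into /c/ (voiceless palatal stop), giving [ɾʊmɛc].

[ɾʊmɛc]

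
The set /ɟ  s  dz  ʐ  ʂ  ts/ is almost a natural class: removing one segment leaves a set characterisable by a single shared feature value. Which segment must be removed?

ɟ

/s, ts, dz, ʂ, ʐ/ are all [+strident], but /ɟ/ (voiced palatal stop) is [-strident]. No other single segment can be removed to leave a set sharing one feature value that the removed segment lacks, so /ɟ/ is the odd one out.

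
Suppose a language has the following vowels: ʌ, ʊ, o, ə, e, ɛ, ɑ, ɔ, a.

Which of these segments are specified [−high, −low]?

ʌ, o, ə, e, ɛ, ɔ

Checking each segment against [−high], [−low]: /ʌ/ (mid back unrounded lax vowel), /o/ (mid back rounded tense vowel), /ə/ (mid central vowel (schwa)), /e/ (mid front unrounded tense vowel), /ɛ/ (mid front unrounded lax vowel), /ɔ/ (mid back rounded lax vowel) satisfy every feature; every other segment in the inventory fails at least one.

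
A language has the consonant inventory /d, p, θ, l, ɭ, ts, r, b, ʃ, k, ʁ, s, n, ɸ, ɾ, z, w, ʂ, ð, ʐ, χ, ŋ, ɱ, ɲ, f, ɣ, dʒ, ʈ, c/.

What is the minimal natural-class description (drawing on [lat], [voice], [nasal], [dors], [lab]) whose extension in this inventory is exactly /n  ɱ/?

[+nasal, -dors]

The class [+nasal], [-dorsal] has exactly /n, ɱ/ as its extension in this inventory. No smaller conjunction from the listed features achieves this: [-dorsal] alone would also admit /d, p, θ, l, …/; [+nasal] alone would also admit /ŋ, ɲ/; and checking the remaining single features turns up none with this extension.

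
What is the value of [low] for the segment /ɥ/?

[-low]

/ɥ/ is the labial-palatal glide. The feature [low] marks segments produced with the tongue body lowered; /ɥ/ lacks this property, so it is [-low].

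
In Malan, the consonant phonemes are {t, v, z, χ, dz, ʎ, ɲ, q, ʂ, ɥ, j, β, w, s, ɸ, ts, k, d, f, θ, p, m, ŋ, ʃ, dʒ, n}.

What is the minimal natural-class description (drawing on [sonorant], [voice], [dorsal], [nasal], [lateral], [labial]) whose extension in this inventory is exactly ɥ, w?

[+labial, +dorsal]

/ɥ, w/ are all [+labial], [+dorsal], and no other segment in the inventory matches both values. Dropping any one of them over-generates: [+dorsal] alone would also admit /χ, ʎ, ɲ, q, …/; [+labial] alone would also admit /v, β, ɸ, f, …/. No other single listed feature picks out exactly this set either, so fewer than two features will not do.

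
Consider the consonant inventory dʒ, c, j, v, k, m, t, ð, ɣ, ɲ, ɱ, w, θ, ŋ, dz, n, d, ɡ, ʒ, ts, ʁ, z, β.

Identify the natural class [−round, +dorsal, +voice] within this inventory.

Among the inventory, the [−round] segments are /dʒ, c, j, v, k, m, t, ð, ɣ, ɲ, ɱ, θ, ŋ, dz, n, d, ɡ, ʒ, ts, ʁ, z, β/.
Intersecting with [+dorsal] gives /c, j, k, ɣ, ɲ, ŋ, ɡ, ʁ/.
Among these, [+voice] leaves /j, ɣ, ɲ, ŋ, ɡ, ʁ/.

j, ɣ, ɲ, ŋ, ɡ, ʁ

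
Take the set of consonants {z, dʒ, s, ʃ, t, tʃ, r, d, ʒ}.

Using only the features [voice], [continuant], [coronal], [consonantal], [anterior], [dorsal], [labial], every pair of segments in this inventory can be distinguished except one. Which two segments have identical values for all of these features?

/r/ (alveolar trill) and /z/ (voiced alveolar fricative) are both [+voice], [+continuant], [+coronal], [+consonantal], [+anterior], [-dorsal], [-labial], so none of the listed features separates them. (They do differ in [sonorant] and [strident], which are not among the given features.) Every other pair in the inventory differs on at least one listed feature.

r, z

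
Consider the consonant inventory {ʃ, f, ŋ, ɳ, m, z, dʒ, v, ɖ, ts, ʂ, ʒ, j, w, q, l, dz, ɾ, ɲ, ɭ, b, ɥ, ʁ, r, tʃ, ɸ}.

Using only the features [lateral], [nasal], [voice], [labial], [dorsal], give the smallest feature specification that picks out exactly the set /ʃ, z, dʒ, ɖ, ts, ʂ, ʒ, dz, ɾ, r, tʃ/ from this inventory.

[−nasal, −lateral, −labial, −dorsal]

/ʃ, z, dʒ, ɖ, ts, ʂ, ʒ, dz, ɾ, r, tʃ/ are all [−nasal], [−lateral], [−labial], [−dorsal], and no other segment in the inventory matches all four values. Dropping any one of them over-generates: [−lateral, −labial, −dorsal] alone would also admit /ɳ/; [−nasal, −labial, −dorsal] alone would also admit /l, ɭ/; [−nasal, −lateral, −dorsal] alone would also admit /f, v, b, ɸ/; [−nasal, −lateral, −labial] alone would also admit /j, q, ʁ/. No other combination of three listed features picks out exactly this set either, so fewer than four features will not do.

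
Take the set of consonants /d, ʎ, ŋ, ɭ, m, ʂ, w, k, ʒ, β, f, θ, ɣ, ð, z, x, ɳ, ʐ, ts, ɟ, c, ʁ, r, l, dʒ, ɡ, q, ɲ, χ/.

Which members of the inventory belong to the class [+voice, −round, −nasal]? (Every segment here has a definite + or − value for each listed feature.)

Among the inventory, the [+voice] segments are /d, ʎ, ŋ, ɭ, m, w, ʒ, β, ɣ, ð, z, ɳ, ʐ, ɟ, ʁ, r, l, dʒ, ɡ, ɲ/.
Intersecting with [−round] gives /d, ʎ, ŋ, ɭ, m, ʒ, β, ɣ, ð, z, ɳ, ʐ, ɟ, ʁ, r, l, dʒ, ɡ, ɲ/.
Among these, [−nasal] leaves /d, ʎ, ɭ, ʒ, β, ɣ, ð, z, ʐ, ɟ, ʁ, r, l, dʒ, ɡ/.

d, ʎ, ɭ, ʒ, β, ɣ, ð, z, ʐ, ɟ, ʁ, r, l, dʒ, ɡ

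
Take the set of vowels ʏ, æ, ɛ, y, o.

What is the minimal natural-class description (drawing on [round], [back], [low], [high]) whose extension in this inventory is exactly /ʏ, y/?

Every target segment is [+high] and no other inventory member is, so one feature is enough.

[+high]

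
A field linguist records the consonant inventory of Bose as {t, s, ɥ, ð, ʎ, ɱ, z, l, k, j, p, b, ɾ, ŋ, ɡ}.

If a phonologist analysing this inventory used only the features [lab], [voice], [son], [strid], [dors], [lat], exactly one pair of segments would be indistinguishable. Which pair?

On the given features, /j/ and /ŋ/ have an identical profile: [−labial], [+voice], [+sonorant], [−strident], [+dorsal], [−lateral]. No other two segments in the inventory coincide on all 6 features. (They do differ in [nasal], [continuant] and [back], which are not among the given features.)

j, ŋ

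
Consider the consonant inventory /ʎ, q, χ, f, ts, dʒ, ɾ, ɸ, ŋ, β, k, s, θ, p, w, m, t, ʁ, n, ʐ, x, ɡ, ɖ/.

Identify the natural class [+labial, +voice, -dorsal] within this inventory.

Eliminate segments failing any feature: /ʎ, q, χ, ts, dʒ, ɾ, ŋ, k, s, θ, t, ʁ, n, ʐ, x, ɡ, ɖ/ are [-labial]; /f, ɸ, p/ are [-voice]; /w/ is [+dorsal]. The remaining /β, m/ satisfy [+labial], [+voice], [-dorsal].

β, m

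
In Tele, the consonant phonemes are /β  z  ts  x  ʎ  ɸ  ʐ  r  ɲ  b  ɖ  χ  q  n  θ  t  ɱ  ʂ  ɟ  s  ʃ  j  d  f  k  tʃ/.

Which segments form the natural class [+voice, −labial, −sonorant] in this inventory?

Eliminate segments failing any feature: /β, b, ɱ/ are [+labial]; /ts, x, ɸ, χ, q, θ, t, ʂ, s, ʃ, f, k, tʃ/ are [−voice]; /ʎ, r, ɲ, n, j/ are [+sonorant]. The remaining /z, ʐ, ɖ, ɟ, d/ satisfy [+voice], [−labial], [−sonorant].

z, ʐ, ɖ, ɟ, d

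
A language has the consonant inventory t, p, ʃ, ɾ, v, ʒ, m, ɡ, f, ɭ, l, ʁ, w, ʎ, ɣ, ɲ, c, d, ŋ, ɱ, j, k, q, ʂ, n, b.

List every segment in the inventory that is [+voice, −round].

The [+voice] segments are /ɾ, v, ʒ, m, ɡ, ɭ, l, ʁ, w, ʎ, ɣ, ɲ, d, ŋ, ɱ, j, n, b/.
Then [−round] leaves /ɾ, v, ʒ, m, ɡ, ɭ, l, ʁ, ʎ, ɣ, ɲ, d, ŋ, ɱ, j, n, b/.

ɾ, v, ʒ, m, ɡ, ɭ, l, ʁ, ʎ, ɣ, ɲ, d, ŋ, ɱ, j, n, b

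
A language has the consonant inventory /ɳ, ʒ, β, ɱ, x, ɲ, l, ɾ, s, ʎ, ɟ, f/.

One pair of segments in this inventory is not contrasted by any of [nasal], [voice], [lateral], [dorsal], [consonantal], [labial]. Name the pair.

On the given features, /ɾ/ and /ʒ/ have an identical profile: [−nasal], [+voice], [−lateral], [−dorsal], [+consonantal], [−labial]. No other two segments in the inventory coincide on all 6 features. (They do differ in [sonorant], [strident] and [anterior], which are not among the given features.)

ɾ, ʒ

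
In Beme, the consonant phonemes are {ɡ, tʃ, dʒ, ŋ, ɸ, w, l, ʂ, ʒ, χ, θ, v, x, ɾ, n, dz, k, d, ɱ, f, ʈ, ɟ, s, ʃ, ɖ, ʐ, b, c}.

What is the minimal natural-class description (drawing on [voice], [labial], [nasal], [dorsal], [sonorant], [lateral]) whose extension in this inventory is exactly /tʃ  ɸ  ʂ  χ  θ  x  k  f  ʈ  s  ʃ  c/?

[−voice]

Every target segment is [−voice] and no other inventory member is, so one feature is enough.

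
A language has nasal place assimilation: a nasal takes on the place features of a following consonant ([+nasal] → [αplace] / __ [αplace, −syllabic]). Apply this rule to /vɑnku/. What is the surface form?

[vɑŋku]

The only nasal preceding a consonant is /n/ before /k/. /k/ is [+dorsal], so /n/ → /ŋ/, giving [vɑŋku].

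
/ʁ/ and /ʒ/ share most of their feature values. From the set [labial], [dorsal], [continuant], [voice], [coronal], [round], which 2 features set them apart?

[coronal], [dorsal]

/ʁ/ is the voiced uvular fricative and /ʒ/ is the voiced postalveolar fricative. Both are [−labial], [+continuant], [+voice], [−round]. /ʁ/ is [−coronal] while /ʒ/ is [+coronal]; /ʁ/ is [+dorsal] while /ʒ/ is [−dorsal], so the distinguishing features are [coronal], [dorsal].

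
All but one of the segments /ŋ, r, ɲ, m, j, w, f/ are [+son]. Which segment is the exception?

f

/ɲ, m, r, ŋ, w, j/ are all [+sonorant]; /f/ (voiceless labiodental fricative) is [−sonorant].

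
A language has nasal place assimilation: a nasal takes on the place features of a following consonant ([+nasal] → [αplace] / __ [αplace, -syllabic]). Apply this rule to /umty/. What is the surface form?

[unty]

The only nasal preceding a consonant is /m/ before /t/. /t/ is [+coronal], so /m/ → /n/, giving [unty].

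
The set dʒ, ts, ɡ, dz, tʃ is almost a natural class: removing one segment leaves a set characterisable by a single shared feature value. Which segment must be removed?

/ts, dz, dʒ, tʃ/ are all [+delayed release], but /ɡ/ (voiced velar stop) is [−delayed release]. No other single segment can be removed to leave a set sharing one feature value that the removed segment lacks, so /ɡ/ is the odd one out.

ɡ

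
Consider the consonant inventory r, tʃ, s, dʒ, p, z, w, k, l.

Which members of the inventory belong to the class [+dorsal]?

The feature [dorsal] marks segments articulated with the tongue body. In this inventory /w, k/ have that property, so they are [+dorsal]; /r, tʃ, s, dʒ, p, z, l/ are [-dorsal].

w, k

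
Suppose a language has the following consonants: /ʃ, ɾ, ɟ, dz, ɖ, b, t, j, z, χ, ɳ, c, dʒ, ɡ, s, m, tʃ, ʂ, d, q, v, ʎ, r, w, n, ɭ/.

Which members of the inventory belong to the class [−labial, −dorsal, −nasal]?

ʃ, ɾ, dz, ɖ, t, z, dʒ, s, tʃ, ʂ, d, r, ɭ

Eliminate segments failing any feature: /ɟ, j, χ, c, ɡ, q, ʎ/ are [+dorsal]; /b, m, v, w/ are [+labial]; /ɳ, n/ are [+nasal]. The remaining /ʃ, ɾ, dz, ɖ, t, z, dʒ, s, tʃ, ʂ, d, r, ɭ/ satisfy [−labial], [−dorsal], [−nasal].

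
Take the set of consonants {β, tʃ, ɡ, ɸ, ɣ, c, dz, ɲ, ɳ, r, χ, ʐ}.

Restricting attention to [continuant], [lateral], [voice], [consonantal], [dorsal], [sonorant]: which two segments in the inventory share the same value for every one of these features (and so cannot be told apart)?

β, ʐ

/β/ (voiced bilabial fricative) and /ʐ/ (voiced retroflex fricative) are both [+continuant], [-lateral], [+voice], [+consonantal], [-dorsal], [-sonorant], so none of the listed features separates them. (They do differ in [strident], [labial] and [coronal], which are not among the given features.) Every other pair in the inventory differs on at least one listed feature.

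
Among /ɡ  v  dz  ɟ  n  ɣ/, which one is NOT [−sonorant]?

/ɡ, ɣ, v, ɟ, dz/ are all [−sonorant]; /n/ (alveolar nasal) is [+sonorant].

n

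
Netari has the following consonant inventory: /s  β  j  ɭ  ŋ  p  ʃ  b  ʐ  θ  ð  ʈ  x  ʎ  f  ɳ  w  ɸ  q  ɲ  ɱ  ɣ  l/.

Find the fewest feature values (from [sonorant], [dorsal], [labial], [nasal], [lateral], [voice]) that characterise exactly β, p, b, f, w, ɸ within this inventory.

[-nasal, +labial]

The class [-nasal], [+labial] has exactly /β, p, b, f, w, ɸ/ as its extension in this inventory. No smaller conjunction from the listed features achieves this: [+labial] alone would also admit /ɱ/; [-nasal] alone would also admit /s, j, ɭ, ʃ, …/; and checking the remaining single features turns up none with this extension.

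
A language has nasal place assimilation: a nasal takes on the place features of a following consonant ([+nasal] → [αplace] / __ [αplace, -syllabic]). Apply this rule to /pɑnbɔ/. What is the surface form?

/n/ sits before the [+labial] consonant /b/, so it takes on [+labial] and surfaces as /m/. The rest of the form is unaffected: [pɑmbɔ].

[pɑmbɔ]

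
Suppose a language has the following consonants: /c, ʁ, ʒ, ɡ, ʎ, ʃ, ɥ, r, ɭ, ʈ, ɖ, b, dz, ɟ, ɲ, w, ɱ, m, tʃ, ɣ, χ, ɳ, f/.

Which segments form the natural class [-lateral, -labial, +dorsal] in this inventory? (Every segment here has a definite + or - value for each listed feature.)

Eliminate segments failing any feature: /ʒ, ʃ, r, ʈ, ɖ, dz, tʃ, ɳ/ are [-dorsal]; /ʎ, ɭ/ are [+lateral]; /ɥ, b, w, ɱ, m, f/ are [+labial]. The remaining /c, ʁ, ɡ, ɟ, ɲ, ɣ, χ/ satisfy [-lateral], [-labial], [+dorsal].

c, ʁ, ɡ, ɟ, ɲ, ɣ, χ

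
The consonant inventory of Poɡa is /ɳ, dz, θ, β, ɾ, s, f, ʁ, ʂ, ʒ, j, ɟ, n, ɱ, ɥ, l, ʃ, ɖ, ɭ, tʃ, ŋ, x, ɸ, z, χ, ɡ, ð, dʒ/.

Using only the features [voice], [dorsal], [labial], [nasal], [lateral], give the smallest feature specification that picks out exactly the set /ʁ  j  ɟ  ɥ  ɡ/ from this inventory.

/ʁ, j, ɟ, ɥ, ɡ/ are all [+voice], [−nasal], [+dorsal], and no other segment in the inventory matches all three values. Dropping any one of them over-generates: [−nasal, +dorsal] alone would also admit /x, χ/; [+voice, +dorsal] alone would also admit /ŋ/; [+voice, −nasal] alone would also admit /dz, β, ɾ, ʒ, …/. No other combination of two listed features picks out exactly this set either, so fewer than three features will not do.

[+voice, −nasal, +dorsal]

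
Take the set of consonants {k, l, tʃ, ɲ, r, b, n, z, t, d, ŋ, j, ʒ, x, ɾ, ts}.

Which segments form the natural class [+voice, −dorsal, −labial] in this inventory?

l, r, n, z, d, ʒ, ɾ

The [+voice] segments are /l, ɲ, r, b, n, z, d, ŋ, j, ʒ, ɾ/.
Then [−dorsal] gives /l, r, b, n, z, d, ʒ, ɾ/.
Among these, [−labial] leaves /l, r, n, z, d, ʒ, ɾ/.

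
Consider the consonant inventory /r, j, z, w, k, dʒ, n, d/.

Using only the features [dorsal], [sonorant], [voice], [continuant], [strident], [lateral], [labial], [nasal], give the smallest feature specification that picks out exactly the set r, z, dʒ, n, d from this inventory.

The target set is precisely the extension of [−dorsal] in this inventory.

[−dorsal]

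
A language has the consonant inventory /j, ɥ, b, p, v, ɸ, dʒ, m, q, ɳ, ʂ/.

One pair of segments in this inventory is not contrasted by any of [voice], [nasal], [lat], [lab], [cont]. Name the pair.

v, ɥ

/v/ (voiced labiodental fricative) and /ɥ/ (labial-palatal glide) are both [+voice], [−nasal], [−lateral], [+labial], [+continuant], so none of the listed features separates them. (They do differ in [sonorant], [round] and [dorsal], which are not among the given features.) Every other pair in the inventory differs on at least one listed feature.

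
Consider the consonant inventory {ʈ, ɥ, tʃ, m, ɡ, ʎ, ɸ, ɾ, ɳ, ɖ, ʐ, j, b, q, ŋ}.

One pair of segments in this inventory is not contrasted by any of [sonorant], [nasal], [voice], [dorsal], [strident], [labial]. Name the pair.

/ʎ/ (palatal lateral approximant) and /j/ (palatal glide) are both [+sonorant], [−nasal], [+voice], [+dorsal], [−strident], [−labial], so none of the listed features separates them. (They do differ in [lateral], which is not among the given features.) Every other pair in the inventory differs on at least one listed feature.

ʎ, j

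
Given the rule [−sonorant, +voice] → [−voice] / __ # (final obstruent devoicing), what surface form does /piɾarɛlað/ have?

[piɾarɛlaθ]

/ð/ satisfies [−sonorant, +voice] and sits in __ #. The [−voice] counterpart of the voiced dental fricative is /θ/. Other segments in /piɾarɛlað/ either fail the structural description or are not in the environment, so the surface form is [piɾarɛlaθ].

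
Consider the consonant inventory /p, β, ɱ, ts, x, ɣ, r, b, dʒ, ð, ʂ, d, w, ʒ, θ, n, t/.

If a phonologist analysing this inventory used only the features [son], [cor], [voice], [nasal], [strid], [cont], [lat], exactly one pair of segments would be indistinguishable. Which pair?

Both /β/ and /ɣ/ are [−sonorant], [−coronal], [+voice], [−nasal], [−strident], [+continuant], [−lateral]. Since the list omits [labial] and [dorsal] — which do distinguish the voiced bilabial fricative from the voiced velar fricative — this pair collapses; all other pairs remain distinct.

β, ɣ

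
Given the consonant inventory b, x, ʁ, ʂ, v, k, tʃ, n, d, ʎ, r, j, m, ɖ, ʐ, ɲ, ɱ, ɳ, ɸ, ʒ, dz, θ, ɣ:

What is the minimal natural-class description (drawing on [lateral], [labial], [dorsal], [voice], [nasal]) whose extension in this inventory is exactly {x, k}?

/x, k/ are all [−voice], [+dorsal], and no other segment in the inventory matches both values. Dropping any one of them over-generates: [+dorsal] alone would also admit /ʁ, ʎ, j, ɲ, …/; [−voice] alone would also admit /ʂ, tʃ, ɸ, θ/. No other single listed feature picks out exactly this set either, so fewer than two features will not do.

[−voice, +dorsal]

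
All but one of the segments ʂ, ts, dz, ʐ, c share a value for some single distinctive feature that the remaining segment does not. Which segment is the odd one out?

/ts, ʐ, ʂ, dz/ are all [+strident], but /c/ (voiceless palatal stop) is [−strident]. No other single segment can be removed to leave a set sharing one feature value that the removed segment lacks, so /c/ is the odd one out.

c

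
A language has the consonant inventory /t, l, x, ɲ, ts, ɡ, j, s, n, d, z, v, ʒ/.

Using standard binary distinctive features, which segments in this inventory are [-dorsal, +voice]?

l, n, d, z, v, ʒ

The [-dorsal] segments are /t, l, ts, s, n, d, z, v, ʒ/.
Within that set, [+voice] leaves /l, n, d, z, v, ʒ/.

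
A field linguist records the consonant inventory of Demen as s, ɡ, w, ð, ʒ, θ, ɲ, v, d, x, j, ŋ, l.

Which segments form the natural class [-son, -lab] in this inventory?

Among the inventory, the [-sonorant] segments are /s, ɡ, ð, ʒ, θ, v, d, x/.
Then [-labial] leaves /s, ɡ, ð, ʒ, θ, d, x/.

s, ɡ, ð, ʒ, θ, d, x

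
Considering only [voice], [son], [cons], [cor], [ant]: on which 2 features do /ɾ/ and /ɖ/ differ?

/ɾ/ is the alveolar tap and /ɖ/ is the voiced retroflex stop. Both are [+voice], [+consonantal], [+coronal]. /ɾ/ is [+sonorant] while /ɖ/ is [-sonorant]; /ɾ/ is [+anterior] while /ɖ/ is [-anterior], so the distinguishing features are [sonorant], [anterior].

[sonorant], [anterior]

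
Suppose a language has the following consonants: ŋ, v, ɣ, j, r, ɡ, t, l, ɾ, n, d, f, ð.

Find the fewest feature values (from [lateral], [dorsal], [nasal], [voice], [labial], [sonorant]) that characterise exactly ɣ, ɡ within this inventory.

/ɣ, ɡ/ are all [−sonorant], [+dorsal], and no other segment in the inventory matches both values. Dropping any one of them over-generates: [+dorsal] alone would also admit /ŋ, j/; [−sonorant] alone would also admit /v, t, d, f, …/. No other single listed feature picks out exactly this set either, so fewer than two features will not do.

[−sonorant, +dorsal]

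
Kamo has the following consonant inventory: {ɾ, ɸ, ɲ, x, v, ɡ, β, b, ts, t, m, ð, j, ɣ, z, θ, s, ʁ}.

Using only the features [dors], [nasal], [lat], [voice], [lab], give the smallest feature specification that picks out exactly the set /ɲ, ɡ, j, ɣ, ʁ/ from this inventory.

[+voice, +dors]

Every target segment is [+voice], [+dorsal]; each remaining inventory member fails at least one of these. Each conjunct is needed — [+dorsal] alone would also admit /x/; [+voice] alone would also admit /ɾ, v, β, b, …/ — and no other single listed feature has exactly this extension, so two is the minimum.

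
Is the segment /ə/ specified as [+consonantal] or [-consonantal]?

[-consonantal]

/ə/ is the mid central vowel (schwa). The feature [consonantal] marks segments produced with a major constriction in the vocal tract; /ə/ lacks this property, so it is [-consonantal].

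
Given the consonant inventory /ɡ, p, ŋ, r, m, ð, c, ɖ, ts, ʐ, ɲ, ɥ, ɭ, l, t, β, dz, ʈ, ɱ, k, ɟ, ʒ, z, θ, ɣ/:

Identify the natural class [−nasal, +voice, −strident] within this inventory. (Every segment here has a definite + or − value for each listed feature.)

The [−nasal] segments are /ɡ, p, r, ð, c, ɖ, ts, ʐ, ɥ, ɭ, l, t, β, dz, ʈ, k, ɟ, ʒ, z, θ, ɣ/.
Of those, [+voice] gives /ɡ, r, ð, ɖ, ʐ, ɥ, ɭ, l, β, dz, ɟ, ʒ, z, ɣ/.
Within that set, [−strident] leaves /ɡ, r, ð, ɖ, ɥ, ɭ, l, β, ɟ, ɣ/.

ɡ, r, ð, ɖ, ɥ, ɭ, l, β, ɟ, ɣ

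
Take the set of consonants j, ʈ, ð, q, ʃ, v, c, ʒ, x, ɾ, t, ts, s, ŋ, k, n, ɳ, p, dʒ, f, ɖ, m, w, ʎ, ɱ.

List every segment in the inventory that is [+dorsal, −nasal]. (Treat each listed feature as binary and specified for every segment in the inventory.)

Eliminate segments failing any feature: /ʈ, ð, ʃ, v, ʒ, ɾ, t, ts, s, n, ɳ, p, dʒ, f, ɖ, m, ɱ/ are [−dorsal]; /ŋ/ is [+nasal]. The remaining /j, q, c, x, k, w, ʎ/ satisfy [+dorsal], [−nasal].

j, q, c, x, k, w, ʎ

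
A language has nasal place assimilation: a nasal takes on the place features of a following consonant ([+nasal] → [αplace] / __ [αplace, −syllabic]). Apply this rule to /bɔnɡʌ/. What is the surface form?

[bɔŋɡʌ]

/n/ sits before the [+dorsal] consonant /ɡ/, so it takes on [+dorsal] and surfaces as /ŋ/. The rest of the form is unaffected: [bɔŋɡʌ].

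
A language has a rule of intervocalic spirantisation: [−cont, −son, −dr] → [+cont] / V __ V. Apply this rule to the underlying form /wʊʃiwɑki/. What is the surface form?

/k/ satisfies [−cont, −son, −dr] and sits in V __ V. The [+continuant] counterpart of the voiceless velar stop is /x/. Other segments in /wʊʃiwɑki/ either fail the structural description or are not in the environment, so the surface form is [wʊʃiwɑxi].

[wʊʃiwɑxi]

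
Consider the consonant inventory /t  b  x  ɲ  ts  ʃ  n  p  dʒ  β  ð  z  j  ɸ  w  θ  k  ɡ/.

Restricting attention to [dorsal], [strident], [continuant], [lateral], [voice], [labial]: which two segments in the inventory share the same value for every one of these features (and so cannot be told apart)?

Both /ɲ/ and /ɡ/ are [+dorsal], [-strident], [-continuant], [-lateral], [+voice], [-labial]. Since the list omits [sonorant], [nasal] and [back] — which do distinguish the palatal nasal from the voiced velar stop — this pair collapses; all other pairs remain distinct.

ɲ, ɡ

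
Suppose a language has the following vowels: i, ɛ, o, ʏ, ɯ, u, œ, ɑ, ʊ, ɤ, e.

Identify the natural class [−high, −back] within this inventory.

First, the [−high] segments are /ɛ, o, œ, ɑ, ɤ, e/.
Among these, [−back] leaves /ɛ, œ, e/.

ɛ, œ, e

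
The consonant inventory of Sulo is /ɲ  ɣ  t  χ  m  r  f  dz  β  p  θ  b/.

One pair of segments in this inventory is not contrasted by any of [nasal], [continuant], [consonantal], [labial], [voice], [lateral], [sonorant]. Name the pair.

Both /χ/ and /θ/ are [−nasal], [+continuant], [+consonantal], [−labial], [−voice], [−lateral], [−sonorant]. Since the list omits [coronal] and [dorsal] — which do distinguish the voiceless uvular fricative from the voiceless dental fricative — this pair collapses; all other pairs remain distinct.

χ, θ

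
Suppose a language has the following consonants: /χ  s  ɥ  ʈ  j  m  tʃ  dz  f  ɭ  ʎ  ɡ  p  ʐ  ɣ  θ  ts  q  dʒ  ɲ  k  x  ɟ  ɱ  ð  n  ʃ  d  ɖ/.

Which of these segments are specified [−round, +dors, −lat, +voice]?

j, ɡ, ɣ, ɲ, ɟ

Eliminate segments failing any feature: /χ, q, k, x/ are [−voice]; /s, ʈ, m, tʃ, dz, f, ɭ, p, ʐ, θ, ts, dʒ, ɱ, ð, n, ʃ, d, ɖ/ are [−dorsal]; /ɥ/ is [+round]; /ʎ/ is [+lateral]. The remaining /j, ɡ, ɣ, ɲ, ɟ/ satisfy [−round], [+dorsal], [−lateral], [+voice].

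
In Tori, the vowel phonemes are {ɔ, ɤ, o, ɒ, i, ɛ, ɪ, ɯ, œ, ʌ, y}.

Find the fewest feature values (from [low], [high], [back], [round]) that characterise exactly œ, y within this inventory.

Every target segment is [−back], [+round]; each remaining inventory member fails at least one of these. Each conjunct is needed — [+round] alone would also admit /ɔ, o, ɒ/; [−back] alone would also admit /i, ɛ, ɪ/ — and no other single listed feature has exactly this extension, so two is the minimum.

[−back, +round]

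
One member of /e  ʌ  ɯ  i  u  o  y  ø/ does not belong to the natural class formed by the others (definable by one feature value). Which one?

The remaining segments after removing /ʌ/ share [+tense]; /ʌ/ (mid back unrounded lax vowel) is [−tense]. For every other candidate removal, the leftover set fails to share any single feature value that the removed segment lacks.

ʌ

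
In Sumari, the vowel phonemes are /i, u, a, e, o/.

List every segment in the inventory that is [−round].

i, a, e

The [−round] segments here are /i, a, e/; the remaining /u, o/ are [+round].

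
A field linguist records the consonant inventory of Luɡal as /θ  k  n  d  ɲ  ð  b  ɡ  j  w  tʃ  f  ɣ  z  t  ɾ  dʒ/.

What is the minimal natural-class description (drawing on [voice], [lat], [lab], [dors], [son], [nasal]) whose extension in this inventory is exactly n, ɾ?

[+son, -dors]

/n, ɾ/ are all [+sonorant], [-dorsal], and no other segment in the inventory matches both values. Dropping any one of them over-generates: [-dorsal] alone would also admit /θ, d, ð, b, …/; [+sonorant] alone would also admit /ɲ, j, w/. No other single listed feature picks out exactly this set either, so fewer than two features will not do.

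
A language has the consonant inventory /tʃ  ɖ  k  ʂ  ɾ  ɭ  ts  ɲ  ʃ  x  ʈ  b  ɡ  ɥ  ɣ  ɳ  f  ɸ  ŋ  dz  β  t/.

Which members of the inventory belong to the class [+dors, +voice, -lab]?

ɲ, ɡ, ɣ, ŋ

Eliminate segments failing any feature: /tʃ, ɖ, ʂ, ɾ, ɭ, ts, ʃ, ʈ, b, ɳ, f, ɸ, dz, β, t/ are [-dorsal]; /k, x/ are [-voice]; /ɥ/ is [+labial]. The remaining /ɲ, ɡ, ɣ, ŋ/ satisfy [+dorsal], [+voice], [-labial].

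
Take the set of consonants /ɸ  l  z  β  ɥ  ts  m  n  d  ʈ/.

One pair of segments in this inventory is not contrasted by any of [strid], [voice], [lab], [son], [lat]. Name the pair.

/m/ (bilabial nasal) and /ɥ/ (labial-palatal glide) are both [−strident], [+voice], [+labial], [+sonorant], [−lateral], so none of the listed features separates them. (They do differ in [nasal], [continuant], [round] and [dorsal], which are not among the given features.) Every other pair in the inventory differs on at least one listed feature.

m, ɥ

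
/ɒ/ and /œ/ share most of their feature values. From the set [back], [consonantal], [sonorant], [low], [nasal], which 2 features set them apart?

[low], [back]

/ɒ/ (low back rounded vowel) and /œ/ (mid front rounded lax vowel) agree on [−consonantal], [+sonorant], [−nasal]. They differ on [low] (/ɒ/ [+], /œ/ [−]), [back] (/ɒ/ [+], /œ/ [−]).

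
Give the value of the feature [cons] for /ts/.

[+consonantal]

/ts/ is the voiceless alveolar affricate. The feature [consonantal] marks segments produced with a major constriction in the vocal tract; /ts/ has this property, so it is [+consonantal].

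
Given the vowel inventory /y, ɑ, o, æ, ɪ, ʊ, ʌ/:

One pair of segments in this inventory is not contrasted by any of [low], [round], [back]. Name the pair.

On the given features, /ʊ/ and /o/ have an identical profile: [−low], [+round], [+back]. No other two segments in the inventory coincide on all 3 features. (They do differ in [high] and [tense], which are not among the given features.)

ʊ, o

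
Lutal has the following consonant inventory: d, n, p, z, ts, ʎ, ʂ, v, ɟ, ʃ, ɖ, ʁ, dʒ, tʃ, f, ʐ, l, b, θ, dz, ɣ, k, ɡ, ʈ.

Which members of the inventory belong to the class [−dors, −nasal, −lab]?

d, z, ts, ʂ, ʃ, ɖ, dʒ, tʃ, ʐ, l, θ, dz, ʈ

Among the inventory, the [−dorsal] segments are /d, n, p, z, ts, ʂ, v, ʃ, ɖ, dʒ, tʃ, f, ʐ, l, b, θ, dz, ʈ/.
Of those, [−nasal] gives /d, p, z, ts, ʂ, v, ʃ, ɖ, dʒ, tʃ, f, ʐ, l, b, θ, dz, ʈ/.
Intersecting with [−labial] leaves /d, z, ts, ʂ, ʃ, ɖ, dʒ, tʃ, ʐ, l, θ, dz, ʈ/.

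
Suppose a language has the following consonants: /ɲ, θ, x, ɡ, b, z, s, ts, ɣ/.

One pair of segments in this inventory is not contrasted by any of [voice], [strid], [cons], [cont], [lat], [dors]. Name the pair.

Both /ɡ/ and /ɲ/ are [+voice], [−strident], [+consonantal], [−continuant], [−lateral], [+dorsal]. Since the list omits [sonorant], [nasal] and [back] — which do distinguish the voiced velar stop from the palatal nasal — this pair collapses; all other pairs remain distinct.

ɡ, ɲ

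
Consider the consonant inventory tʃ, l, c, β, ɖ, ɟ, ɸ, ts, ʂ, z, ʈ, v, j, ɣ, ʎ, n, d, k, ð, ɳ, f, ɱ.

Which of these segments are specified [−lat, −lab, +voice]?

Eliminate segments failing any feature: /tʃ, c, ts, ʂ, ʈ, k/ are [−voice]; /l, ʎ/ are [+lateral]; /β, ɸ, v, f, ɱ/ are [+labial]. The remaining /ɖ, ɟ, z, j, ɣ, n, d, ð, ɳ/ satisfy [−lateral], [−labial], [+voice].

ɖ, ɟ, z, j, ɣ, n, d, ð, ɳ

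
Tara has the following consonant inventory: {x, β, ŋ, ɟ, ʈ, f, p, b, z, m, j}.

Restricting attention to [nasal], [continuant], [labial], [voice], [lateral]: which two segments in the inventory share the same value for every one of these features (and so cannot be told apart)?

/z/ (voiced alveolar fricative) and /j/ (palatal glide) are both [−nasal], [+continuant], [−labial], [+voice], [−lateral], so none of the listed features separates them. (They do differ in [sonorant], [strident] and [dorsal], which are not among the given features.) Every other pair in the inventory differs on at least one listed feature.

z, j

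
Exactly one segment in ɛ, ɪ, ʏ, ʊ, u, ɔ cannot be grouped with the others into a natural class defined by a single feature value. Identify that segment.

u

The remaining segments after removing /u/ share [−tense]; /u/ (high back rounded tense vowel) is [+tense]. For every other candidate removal, the leftover set fails to share any single feature value that the removed segment lacks.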